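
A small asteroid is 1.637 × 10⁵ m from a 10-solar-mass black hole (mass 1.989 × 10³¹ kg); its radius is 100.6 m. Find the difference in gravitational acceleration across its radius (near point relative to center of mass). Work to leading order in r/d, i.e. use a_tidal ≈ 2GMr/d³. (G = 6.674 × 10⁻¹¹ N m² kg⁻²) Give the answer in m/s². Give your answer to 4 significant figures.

6.088 × 10⁷ m/s²

Δa = 2GMr/d³
   = 2 × (6.674 × 10⁻¹¹) × (1.989 × 10³¹) × (100.6) / (1.637 × 10⁵)³
   = 6.088 × 10⁷ m/s²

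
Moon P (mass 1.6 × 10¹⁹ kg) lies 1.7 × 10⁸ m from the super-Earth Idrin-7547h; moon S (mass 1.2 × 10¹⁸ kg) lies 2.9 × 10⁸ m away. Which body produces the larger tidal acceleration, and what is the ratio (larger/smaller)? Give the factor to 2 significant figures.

Moon P, by a factor of ≈ 66

The tide-raising term goes as M/d³ (the gradient of a 1/d² field).
Moon P: (1.6 × 10¹⁹) / (1.7 × 10⁸)³ = 3.257 × 10⁻⁶
Moon S: (1.2 × 10¹⁸) / (2.9 × 10⁸)³ = 4.920 × 10⁻⁸
Ratio (larger/smaller) = 66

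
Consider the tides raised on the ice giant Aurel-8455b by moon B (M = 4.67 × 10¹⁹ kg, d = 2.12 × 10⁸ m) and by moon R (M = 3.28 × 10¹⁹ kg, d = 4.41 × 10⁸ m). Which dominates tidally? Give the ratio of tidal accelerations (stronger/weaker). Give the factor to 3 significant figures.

Moon B, by a factor of ≈ 12.8

The tide-raising term goes as M/d³ (the gradient of a 1/d² field).
Moon B: (4.67 × 10¹⁹) / (2.12 × 10⁸)³ = 4.901 × 10⁻⁶
Moon R: (3.28 × 10¹⁹) / (4.41 × 10⁸)³ = 3.824 × 10⁻⁷
Ratio (larger/smaller) = 12.8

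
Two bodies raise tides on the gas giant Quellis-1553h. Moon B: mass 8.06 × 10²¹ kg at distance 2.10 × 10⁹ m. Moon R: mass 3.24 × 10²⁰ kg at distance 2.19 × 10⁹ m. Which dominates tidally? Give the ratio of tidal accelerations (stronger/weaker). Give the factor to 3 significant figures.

The tide-raising term goes as M/d³ (the gradient of a 1/d² field).
Moon B: (8.06 × 10²¹) / (2.10 × 10⁹)³ = 8.703 × 10⁻⁷
Moon R: (3.24 × 10²⁰) / (2.19 × 10⁹)³ = 3.085 × 10⁻⁸
Ratio (larger/smaller) = 28.2

Moon B, by a factor of ≈ 28.2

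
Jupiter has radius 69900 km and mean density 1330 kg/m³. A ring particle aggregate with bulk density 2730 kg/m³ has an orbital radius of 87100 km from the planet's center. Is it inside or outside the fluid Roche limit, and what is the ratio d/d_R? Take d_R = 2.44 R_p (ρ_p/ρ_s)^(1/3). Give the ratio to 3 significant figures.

d_R = 2.44 × (69900 km) × (1330/2730)^(1/3) = 1.342 × 10⁵ km
d/d_R = (87100) / (1.342 × 10⁵) = 0.649
Since d/d_R < 1, the body is inside the Roche limit.

inside; d/d_R ≈ 0.649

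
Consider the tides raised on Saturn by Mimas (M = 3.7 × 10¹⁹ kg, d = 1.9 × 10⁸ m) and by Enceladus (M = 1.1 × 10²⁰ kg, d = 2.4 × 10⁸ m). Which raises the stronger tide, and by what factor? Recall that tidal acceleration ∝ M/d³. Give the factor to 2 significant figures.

Enceladus, by a factor of ≈ 1.5

Compare M/d³ for the two perturbers:
Mimas: (3.7 × 10¹⁹) / (1.9 × 10⁸)³ = 5.394 × 10⁻⁶
Enceladus: (1.1 × 10²⁰) / (2.4 × 10⁸)³ = 7.957 × 10⁻⁶
Ratio (larger/smaller) = 1.5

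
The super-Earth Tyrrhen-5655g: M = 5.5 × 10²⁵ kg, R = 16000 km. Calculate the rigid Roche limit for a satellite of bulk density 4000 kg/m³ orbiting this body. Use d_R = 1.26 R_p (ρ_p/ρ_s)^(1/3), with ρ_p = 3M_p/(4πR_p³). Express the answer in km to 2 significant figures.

19000 km

ρ_p = 3M_p/(4πR_p³) = 3 × (5.5 × 10²⁵) / (4π × (1.6 × 10⁷ m)³) = 3200 kg/m³
d_R = 1.26 × 16000 km × (3200/4000)^(1/3)
    = 19000 km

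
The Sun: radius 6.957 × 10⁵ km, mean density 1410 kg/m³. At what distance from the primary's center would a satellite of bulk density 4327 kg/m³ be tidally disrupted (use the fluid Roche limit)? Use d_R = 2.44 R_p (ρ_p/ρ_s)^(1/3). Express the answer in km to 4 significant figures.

d_R = 2.44 × 6.957 × 10⁵ km × (1410/4327)^(1/3)
    = 1.168 × 10⁶ km

1.168 × 10⁶ km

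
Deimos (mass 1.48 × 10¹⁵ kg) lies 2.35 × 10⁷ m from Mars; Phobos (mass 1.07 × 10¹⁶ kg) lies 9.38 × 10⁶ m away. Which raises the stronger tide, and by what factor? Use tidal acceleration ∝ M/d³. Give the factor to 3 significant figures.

Tidal stretch scales as M/d³; compute that for each body.
Deimos: (1.48 × 10¹⁵) / (2.35 × 10⁷)³ = 1.140 × 10⁻⁷
Phobos: (1.07 × 10¹⁶) / (9.38 × 10⁶)³ = 1.297 × 10⁻⁵
Ratio (larger/smaller) = 114

Phobos, by a factor of ≈ 114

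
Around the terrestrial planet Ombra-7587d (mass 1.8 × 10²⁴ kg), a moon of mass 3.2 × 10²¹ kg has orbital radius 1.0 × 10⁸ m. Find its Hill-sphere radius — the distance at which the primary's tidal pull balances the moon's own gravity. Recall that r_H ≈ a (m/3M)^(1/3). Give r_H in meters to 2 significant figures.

r_H ≈ a (m/3M)^(1/3)
    = (1.0 × 10⁸) × (3.2 × 10²¹ / (3 × 1.8 × 10²⁴))^(1/3)
    = 8.4 × 10⁶ m

8.4 × 10⁶ m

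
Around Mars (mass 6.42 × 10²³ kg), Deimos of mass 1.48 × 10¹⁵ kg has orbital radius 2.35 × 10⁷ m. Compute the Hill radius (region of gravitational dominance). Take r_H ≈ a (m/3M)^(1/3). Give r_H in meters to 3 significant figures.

r_H ≈ a (m/3M)^(1/3)
    = (2.35 × 10⁷) × (1.48 × 10¹⁵ / (3 × 6.42 × 10²³))^(1/3)
    = 2.15 × 10⁴ m

2.15 × 10⁴ m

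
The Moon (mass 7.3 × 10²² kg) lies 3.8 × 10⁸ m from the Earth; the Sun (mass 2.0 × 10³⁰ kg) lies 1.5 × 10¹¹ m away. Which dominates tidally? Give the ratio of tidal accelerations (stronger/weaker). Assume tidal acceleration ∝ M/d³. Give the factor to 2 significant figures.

The Moon, by a factor of ≈ 2.2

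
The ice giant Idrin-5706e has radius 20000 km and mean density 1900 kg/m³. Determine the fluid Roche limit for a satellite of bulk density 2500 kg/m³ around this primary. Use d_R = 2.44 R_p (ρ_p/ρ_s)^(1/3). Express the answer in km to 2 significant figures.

45000 km

d_R = 2.44 × 20000 km × (1900/2500)^(1/3)
    = 45000 km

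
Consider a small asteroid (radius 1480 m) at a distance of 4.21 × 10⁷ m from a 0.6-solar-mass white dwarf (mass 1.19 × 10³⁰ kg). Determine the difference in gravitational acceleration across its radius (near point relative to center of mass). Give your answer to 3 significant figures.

3.15 m/s²

Differencing GM/(d−r)² and GM/d² to first order in r/d gives 2GMr/d³.
Δg = 2GMr/d³
   = 2 × (6.674 × 10⁻¹¹) × (1.19 × 10³⁰) × (1480) / (4.21 × 10⁷)³
   = 3.15 m/s²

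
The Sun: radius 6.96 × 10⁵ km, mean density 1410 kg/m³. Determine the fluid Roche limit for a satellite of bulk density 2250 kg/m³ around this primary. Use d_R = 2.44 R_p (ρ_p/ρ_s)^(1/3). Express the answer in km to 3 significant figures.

1.45 × 10⁶ km

d_R = 2.44 × 6.96 × 10⁵ km × (1410/2250)^(1/3)
    = 1.45 × 10⁶ km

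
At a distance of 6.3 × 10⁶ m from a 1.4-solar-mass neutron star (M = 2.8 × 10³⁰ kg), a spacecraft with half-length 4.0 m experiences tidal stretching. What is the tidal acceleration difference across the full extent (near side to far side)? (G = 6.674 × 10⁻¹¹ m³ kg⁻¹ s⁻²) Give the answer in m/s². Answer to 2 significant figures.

1.2 × 10¹ m/s²

Δg = 4GMr/d³
   = 4 × (6.674 × 10⁻¹¹) × (2.8 × 10³⁰) × (4.0) / (6.3 × 10⁶)³
   = 1.2 × 10¹ m/s²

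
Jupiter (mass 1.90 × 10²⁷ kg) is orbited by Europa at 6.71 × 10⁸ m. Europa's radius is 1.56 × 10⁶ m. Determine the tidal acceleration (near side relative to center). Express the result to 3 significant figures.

a_tidal = 2GMr/d³
        = 2 × (6.674 × 10⁻¹¹) × (1.90 × 10²⁷) × (1.56 × 10⁶) / (6.71 × 10⁸)³
        = 1.31 × 10⁻³ m/s²

1.31 × 10⁻³ m/s²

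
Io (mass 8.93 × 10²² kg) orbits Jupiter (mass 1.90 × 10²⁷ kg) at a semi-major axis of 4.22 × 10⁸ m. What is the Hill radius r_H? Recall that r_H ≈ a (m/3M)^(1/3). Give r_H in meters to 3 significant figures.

r_H ≈ a (m/3M)^(1/3)
    = (4.22 × 10⁸) × (8.93 × 10²² / (3 × 1.90 × 10²⁷))^(1/3)
    = 1.06 × 10⁷ m

1.06 × 10⁷ m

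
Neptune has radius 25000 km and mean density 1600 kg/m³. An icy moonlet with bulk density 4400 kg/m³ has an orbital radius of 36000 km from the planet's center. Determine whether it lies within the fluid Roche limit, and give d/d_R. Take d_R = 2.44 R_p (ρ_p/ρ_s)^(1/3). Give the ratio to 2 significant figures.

d_R = 2.44 × (25000 km) × (1600/4400)^(1/3) = 43540 km
d/d_R = (36000) / (43540) = 0.83
Since d/d_R < 1, the body is inside the Roche limit.

inside; d/d_R ≈ 0.83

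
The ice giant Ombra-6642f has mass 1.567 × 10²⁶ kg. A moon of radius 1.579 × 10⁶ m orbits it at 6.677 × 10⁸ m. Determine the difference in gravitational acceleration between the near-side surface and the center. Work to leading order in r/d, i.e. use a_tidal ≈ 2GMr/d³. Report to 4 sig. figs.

Δg = 2GMr/d³
   = 2 × (6.674 × 10⁻¹¹) × (1.567 × 10²⁶) × (1.579 × 10⁶) / (6.677 × 10⁸)³
   = 1.109 × 10⁻⁴ m/s²

1.109 × 10⁻⁴ m/s²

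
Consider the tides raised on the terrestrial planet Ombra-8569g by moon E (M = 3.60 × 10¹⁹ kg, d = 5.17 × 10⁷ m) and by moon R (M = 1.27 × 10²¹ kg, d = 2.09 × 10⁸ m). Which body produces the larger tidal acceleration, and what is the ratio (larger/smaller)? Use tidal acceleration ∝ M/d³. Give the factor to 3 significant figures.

Tidal acceleration ∝ M/d³, so compare M/d³ for each.
Moon E: (3.60 × 10¹⁹) / (5.17 × 10⁷)³ = 2.605 × 10⁻⁴
Moon R: (1.27 × 10²¹) / (2.09 × 10⁸)³ = 1.391 × 10⁻⁴
Ratio (larger/smaller) = 1.87

Moon E, by a factor of ≈ 1.87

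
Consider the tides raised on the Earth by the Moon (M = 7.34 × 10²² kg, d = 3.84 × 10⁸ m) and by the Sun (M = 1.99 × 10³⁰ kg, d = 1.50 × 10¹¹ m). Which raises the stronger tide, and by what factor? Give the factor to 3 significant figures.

The Moon, by a factor of ≈ 2.20

The tide-raising term goes as M/d³ (the gradient of a 1/d² field).
The Moon: (7.34 × 10²²) / (3.84 × 10⁸)³ = 1.296 × 10⁻³
The Sun: (1.99 × 10³⁰) / (1.50 × 10¹¹)³ = 5.896 × 10⁻⁴
Ratio (larger/smaller) = 2.20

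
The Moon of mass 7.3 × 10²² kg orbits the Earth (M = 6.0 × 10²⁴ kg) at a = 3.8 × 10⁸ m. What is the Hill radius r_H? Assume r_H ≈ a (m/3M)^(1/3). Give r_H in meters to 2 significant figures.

r_H ≈ a (m/3M)^(1/3)
    = (3.8 × 10⁸) × (7.3 × 10²² / (3 × 6.0 × 10²⁴))^(1/3)
    = 6.1 × 10⁷ m

6.1 × 10⁷ m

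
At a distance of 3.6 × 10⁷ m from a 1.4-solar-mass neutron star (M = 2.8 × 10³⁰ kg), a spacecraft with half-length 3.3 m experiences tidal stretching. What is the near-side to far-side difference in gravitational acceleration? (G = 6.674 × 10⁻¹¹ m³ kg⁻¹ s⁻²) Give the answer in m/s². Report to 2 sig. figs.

a_tidal = 4GMr/d³
        = 4 × (6.674 × 10⁻¹¹) × (2.8 × 10³⁰) × (3.3) / (3.6 × 10⁷)³
        = 5.3 × 10⁻² m/s²

5.3 × 10⁻² m/s²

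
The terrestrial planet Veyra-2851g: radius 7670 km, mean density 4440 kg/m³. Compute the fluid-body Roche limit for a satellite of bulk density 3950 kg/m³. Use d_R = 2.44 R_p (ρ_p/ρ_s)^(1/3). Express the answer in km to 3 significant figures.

19500 km

d_R = 2.44 × 7670 km × (4440/3950)^(1/3)
    = 19500 km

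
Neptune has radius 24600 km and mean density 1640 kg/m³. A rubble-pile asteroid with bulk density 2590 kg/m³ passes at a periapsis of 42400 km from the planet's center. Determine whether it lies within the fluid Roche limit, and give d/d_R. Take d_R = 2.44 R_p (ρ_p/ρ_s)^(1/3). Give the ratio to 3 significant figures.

inside; d/d_R ≈ 0.823

d_R = 2.44 × (24600 km) × (1640/2590)^(1/3) = 51540 km
d/d_R = (42400) / (51540) = 0.823
Since d/d_R < 1, the body is inside the Roche limit.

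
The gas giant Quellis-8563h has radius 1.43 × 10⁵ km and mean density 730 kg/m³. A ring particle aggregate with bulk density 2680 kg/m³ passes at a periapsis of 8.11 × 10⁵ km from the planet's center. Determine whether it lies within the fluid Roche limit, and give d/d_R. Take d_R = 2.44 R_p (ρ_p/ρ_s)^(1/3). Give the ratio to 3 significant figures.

outside; d/d_R ≈ 3.59

d_R = 2.44 × (1.43 × 10⁵ km) × (730/2680)^(1/3) = 2.262 × 10⁵ km
d/d_R = (8.11 × 10⁵) / (2.262 × 10⁵) = 3.59
Since d/d_R > 1, the body is outside the Roche limit.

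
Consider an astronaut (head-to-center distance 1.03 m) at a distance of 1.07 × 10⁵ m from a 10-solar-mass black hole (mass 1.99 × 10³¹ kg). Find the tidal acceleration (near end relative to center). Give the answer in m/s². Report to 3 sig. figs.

2.23 × 10⁶ m/s²

a_tidal = 2GMr/d³
        = 2 × (6.674 × 10⁻¹¹) × (1.99 × 10³¹) × (1.03) / (1.07 × 10⁵)³
        = 2.23 × 10⁶ m/s²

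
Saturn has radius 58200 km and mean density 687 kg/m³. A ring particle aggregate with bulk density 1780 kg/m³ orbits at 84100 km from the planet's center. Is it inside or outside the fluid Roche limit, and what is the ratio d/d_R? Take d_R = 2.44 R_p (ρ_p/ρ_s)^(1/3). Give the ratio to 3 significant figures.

inside; d/d_R ≈ 0.813

d_R = 2.44 × (58200 km) × (687/1780)^(1/3) = 1.034 × 10⁵ km
d/d_R = (84100) / (1.034 × 10⁵) = 0.813
Since d/d_R < 1, the body is inside the Roche limit.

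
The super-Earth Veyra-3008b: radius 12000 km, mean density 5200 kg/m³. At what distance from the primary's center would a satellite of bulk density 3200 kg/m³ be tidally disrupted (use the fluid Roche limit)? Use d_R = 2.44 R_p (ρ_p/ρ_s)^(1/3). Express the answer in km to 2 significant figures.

34000 km

d_R = 2.44 × 12000 km × (5200/3200)^(1/3)
    = 34000 km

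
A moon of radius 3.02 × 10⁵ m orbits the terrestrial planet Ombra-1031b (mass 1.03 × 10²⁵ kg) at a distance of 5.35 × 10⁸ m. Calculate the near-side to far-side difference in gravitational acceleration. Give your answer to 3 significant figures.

Differencing GM/(d−r)² and GM/(d+r)² to first order in r/d gives 4GMr/d³.
a_tidal = 4GMr/d³
        = 4 × (6.674 × 10⁻¹¹) × (1.03 × 10²⁵) × (3.02 × 10⁵) / (5.35 × 10⁸)³
        = 5.42 × 10⁻⁶ m/s²

5.42 × 10⁻⁶ m/s²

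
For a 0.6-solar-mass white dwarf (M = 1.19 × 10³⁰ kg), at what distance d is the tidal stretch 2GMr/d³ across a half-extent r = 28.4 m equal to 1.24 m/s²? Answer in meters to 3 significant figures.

1.54 × 10⁷ m

2GMr/d³ = a_tidal  ⇒  d = (2GMr / a_tidal)^(1/3)
d = (2 × 6.674×10⁻¹¹ × (1.19 × 10³⁰) × (28.4) / (1.24))^(1/3)
  = 1.54 × 10⁷ m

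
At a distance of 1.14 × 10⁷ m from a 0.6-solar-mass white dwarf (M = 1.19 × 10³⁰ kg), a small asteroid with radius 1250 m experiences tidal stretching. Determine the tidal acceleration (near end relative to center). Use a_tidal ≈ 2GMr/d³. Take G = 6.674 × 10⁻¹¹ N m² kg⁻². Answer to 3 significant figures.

The tidal stretch is the gradient of GM/d² times the body's extent r, hence the 1/d³ dependence.
Δg = 2GMr/d³
   = 2 × (6.674 × 10⁻¹¹) × (1.19 × 10³⁰) × (1250) / (1.14 × 10⁷)³
   = 1.34 × 10² m/s²

1.34 × 10² m/s²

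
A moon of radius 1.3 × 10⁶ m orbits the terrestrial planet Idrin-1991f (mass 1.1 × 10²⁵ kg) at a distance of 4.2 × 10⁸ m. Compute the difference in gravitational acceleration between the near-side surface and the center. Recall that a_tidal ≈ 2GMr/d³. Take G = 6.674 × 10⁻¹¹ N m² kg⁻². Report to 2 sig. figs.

2.6 × 10⁻⁵ m/s²

a_tidal = 2GMr/d³
        = 2 × (6.674 × 10⁻¹¹) × (1.1 × 10²⁵) × (1.3 × 10⁶) / (4.2 × 10⁸)³
        = 2.6 × 10⁻⁵ m/s²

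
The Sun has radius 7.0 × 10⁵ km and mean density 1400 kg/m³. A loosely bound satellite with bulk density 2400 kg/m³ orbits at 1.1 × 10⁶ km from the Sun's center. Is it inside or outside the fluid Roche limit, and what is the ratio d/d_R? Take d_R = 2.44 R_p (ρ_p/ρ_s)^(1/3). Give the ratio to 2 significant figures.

d_R = 2.44 × (7.0 × 10⁵ km) × (1400/2400)^(1/3) = 1.427 × 10⁶ km
d/d_R = (1.1 × 10⁶) / (1.427 × 10⁶) = 0.77
Since d/d_R < 1, the body is inside the Roche limit.

inside; d/d_R ≈ 0.77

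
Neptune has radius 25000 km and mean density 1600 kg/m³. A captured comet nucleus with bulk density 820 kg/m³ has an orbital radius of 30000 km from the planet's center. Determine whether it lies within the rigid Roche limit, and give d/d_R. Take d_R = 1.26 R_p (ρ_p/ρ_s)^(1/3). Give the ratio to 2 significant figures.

d_R = 1.26 × (25000 km) × (1600/820)^(1/3) = 39360 km
d/d_R = (30000) / (39360) = 0.76
Since d/d_R < 1, the body is inside the Roche limit.

inside; d/d_R ≈ 0.76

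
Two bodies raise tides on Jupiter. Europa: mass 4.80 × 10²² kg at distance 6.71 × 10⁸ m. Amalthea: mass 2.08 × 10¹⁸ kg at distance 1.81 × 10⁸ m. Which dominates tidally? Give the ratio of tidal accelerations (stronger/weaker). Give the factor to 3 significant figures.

Compare M/d³ for the two perturbers:
Europa: (4.80 × 10²²) / (6.71 × 10⁸)³ = 1.589 × 10⁻⁴
Amalthea: (2.08 × 10¹⁸) / (1.81 × 10⁸)³ = 3.508 × 10⁻⁷
Ratio (larger/smaller) = 453

Europa, by a factor of ≈ 453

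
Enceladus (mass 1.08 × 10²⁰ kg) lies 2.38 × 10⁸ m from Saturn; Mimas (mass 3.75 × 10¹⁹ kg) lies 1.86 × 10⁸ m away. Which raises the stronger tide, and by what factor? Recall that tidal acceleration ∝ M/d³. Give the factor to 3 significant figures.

Compare M/d³ for the two perturbers:
Enceladus: (1.08 × 10²⁰) / (2.38 × 10⁸)³ = 8.011 × 10⁻⁶
Mimas: (3.75 × 10¹⁹) / (1.86 × 10⁸)³ = 5.828 × 10⁻⁶
Ratio (larger/smaller) = 1.37

Enceladus, by a factor of ≈ 1.37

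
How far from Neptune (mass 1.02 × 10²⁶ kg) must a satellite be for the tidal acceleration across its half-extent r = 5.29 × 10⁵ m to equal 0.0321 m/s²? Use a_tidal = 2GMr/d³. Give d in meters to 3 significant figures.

6.08 × 10⁷ m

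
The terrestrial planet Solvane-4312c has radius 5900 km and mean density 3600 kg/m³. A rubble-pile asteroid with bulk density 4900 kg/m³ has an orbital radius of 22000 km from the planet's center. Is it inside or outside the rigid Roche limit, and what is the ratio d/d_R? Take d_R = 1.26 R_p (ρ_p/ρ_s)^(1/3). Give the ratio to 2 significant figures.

outside; d/d_R ≈ 3.3

d_R = 1.26 × (5900 km) × (3600/4900)^(1/3) = 6708 km
d/d_R = (22000) / (6708) = 3.3
Since d/d_R > 1, the body is outside the Roche limit.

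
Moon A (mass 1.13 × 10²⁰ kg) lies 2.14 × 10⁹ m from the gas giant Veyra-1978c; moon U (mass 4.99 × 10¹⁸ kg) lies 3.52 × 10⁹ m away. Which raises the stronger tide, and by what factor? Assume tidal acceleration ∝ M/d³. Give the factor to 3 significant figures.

Tidal stretch scales as M/d³; compute that for each body.
Moon A: (1.13 × 10²⁰) / (2.14 × 10⁹)³ = 1.153 × 10⁻⁸
Moon U: (4.99 × 10¹⁸) / (3.52 × 10⁹)³ = 1.144 × 10⁻¹⁰
Ratio (larger/smaller) = 101

Moon A, by a factor of ≈ 101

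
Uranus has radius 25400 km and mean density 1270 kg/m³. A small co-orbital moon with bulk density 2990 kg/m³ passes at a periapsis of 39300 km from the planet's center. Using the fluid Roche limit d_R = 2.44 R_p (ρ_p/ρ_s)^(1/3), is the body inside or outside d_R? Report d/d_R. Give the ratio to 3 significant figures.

inside; d/d_R ≈ 0.844

d_R = 2.44 × (25400 km) × (1270/2990)^(1/3) = 46590 km
d/d_R = (39300) / (46590) = 0.844
Since d/d_R < 1, the body is inside the Roche limit.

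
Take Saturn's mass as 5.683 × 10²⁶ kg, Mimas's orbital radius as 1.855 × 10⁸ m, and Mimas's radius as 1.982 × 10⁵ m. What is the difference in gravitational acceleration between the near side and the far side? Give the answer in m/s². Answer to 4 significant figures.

Δg = 4GMr/d³
   = 4 × (6.674 × 10⁻¹¹) × (5.683 × 10²⁶) × (1.982 × 10⁵) / (1.855 × 10⁸)³
   = 4.711 × 10⁻³ m/s²

4.711 × 10⁻³ m/s²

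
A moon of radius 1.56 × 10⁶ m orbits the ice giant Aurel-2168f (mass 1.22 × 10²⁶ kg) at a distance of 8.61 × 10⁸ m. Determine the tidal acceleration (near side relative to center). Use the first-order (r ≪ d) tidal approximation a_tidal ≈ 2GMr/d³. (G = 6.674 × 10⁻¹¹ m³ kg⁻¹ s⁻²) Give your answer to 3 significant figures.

3.98 × 10⁻⁵ m/s²

The tidal stretch is the gradient of GM/d² times the body's extent r, hence the 1/d³ dependence.
Δa = 2GMr/d³
   = 2 × (6.674 × 10⁻¹¹) × (1.22 × 10²⁶) × (1.56 × 10⁶) / (8.61 × 10⁸)³
   = 3.98 × 10⁻⁵ m/s²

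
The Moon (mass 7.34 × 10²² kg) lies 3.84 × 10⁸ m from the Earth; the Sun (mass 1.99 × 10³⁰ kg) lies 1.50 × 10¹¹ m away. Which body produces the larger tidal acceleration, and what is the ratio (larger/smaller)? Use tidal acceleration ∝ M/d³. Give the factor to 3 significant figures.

The tide-raising term goes as M/d³ (the gradient of a 1/d² field).
The Moon: (7.34 × 10²²) / (3.84 × 10⁸)³ = 1.296 × 10⁻³
The Sun: (1.99 × 10³⁰) / (1.50 × 10¹¹)³ = 5.896 × 10⁻⁴
Ratio (larger/smaller) = 2.20

The Moon, by a factor of ≈ 2.20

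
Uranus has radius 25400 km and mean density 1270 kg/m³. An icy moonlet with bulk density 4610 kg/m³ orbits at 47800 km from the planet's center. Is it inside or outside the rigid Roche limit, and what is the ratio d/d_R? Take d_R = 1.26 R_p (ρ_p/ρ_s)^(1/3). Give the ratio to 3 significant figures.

outside; d/d_R ≈ 2.30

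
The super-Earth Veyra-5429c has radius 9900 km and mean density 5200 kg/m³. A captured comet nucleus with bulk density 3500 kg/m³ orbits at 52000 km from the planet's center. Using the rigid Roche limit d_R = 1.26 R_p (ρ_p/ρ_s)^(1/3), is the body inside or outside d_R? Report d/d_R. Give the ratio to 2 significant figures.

outside; d/d_R ≈ 3.7

d_R = 1.26 × (9900 km) × (5200/3500)^(1/3) = 14230 km
d/d_R = (52000) / (14230) = 3.7
Since d/d_R > 1, the body is outside the Roche limit.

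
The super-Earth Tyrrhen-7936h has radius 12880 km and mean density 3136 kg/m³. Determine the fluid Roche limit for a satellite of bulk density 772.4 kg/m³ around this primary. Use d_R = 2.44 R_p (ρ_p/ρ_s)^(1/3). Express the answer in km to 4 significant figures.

50140 km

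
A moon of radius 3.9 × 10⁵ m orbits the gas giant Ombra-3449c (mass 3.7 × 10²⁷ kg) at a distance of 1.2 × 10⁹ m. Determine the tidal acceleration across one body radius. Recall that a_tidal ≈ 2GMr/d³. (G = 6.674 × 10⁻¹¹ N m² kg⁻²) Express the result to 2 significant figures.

1.1 × 10⁻⁴ m/s²

Since r ≪ d, expand the inverse-square field across one radius to get the leading 2GMr/d³ term.
Δa = 2GMr/d³
   = 2 × (6.674 × 10⁻¹¹) × (3.7 × 10²⁷) × (3.9 × 10⁵) / (1.2 × 10⁹)³
   = 1.1 × 10⁻⁴ m/s²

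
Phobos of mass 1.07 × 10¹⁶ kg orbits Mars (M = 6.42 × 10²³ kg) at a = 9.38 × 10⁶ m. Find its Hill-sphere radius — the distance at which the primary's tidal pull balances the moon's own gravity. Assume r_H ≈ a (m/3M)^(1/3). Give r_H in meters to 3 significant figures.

r_H ≈ a (m/3M)^(1/3)
    = (9.38 × 10⁶) × (1.07 × 10¹⁶ / (3 × 6.42 × 10²³))^(1/3)
    = 1.66 × 10⁴ m

1.66 × 10⁴ m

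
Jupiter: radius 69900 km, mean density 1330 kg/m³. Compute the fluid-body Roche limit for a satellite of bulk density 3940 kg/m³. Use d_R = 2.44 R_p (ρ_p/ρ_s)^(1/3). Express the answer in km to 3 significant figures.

1.19 × 10⁵ km

d_R = 2.44 × 69900 km × (1330/3940)^(1/3)
    = 1.19 × 10⁵ km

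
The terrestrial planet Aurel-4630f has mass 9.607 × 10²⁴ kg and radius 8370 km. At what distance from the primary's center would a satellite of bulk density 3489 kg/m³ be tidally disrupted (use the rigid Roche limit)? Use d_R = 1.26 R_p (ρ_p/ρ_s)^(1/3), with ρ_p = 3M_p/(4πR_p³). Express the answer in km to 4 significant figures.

ρ_p = 3M_p/(4πR_p³) = 3 × (9.607 × 10²⁴) / (4π × (8.370 × 10⁶ m)³) = 3911 kg/m³
d_R = 1.26 × 8370 km × (3911/3489)^(1/3)
    = 10960 km

10960 km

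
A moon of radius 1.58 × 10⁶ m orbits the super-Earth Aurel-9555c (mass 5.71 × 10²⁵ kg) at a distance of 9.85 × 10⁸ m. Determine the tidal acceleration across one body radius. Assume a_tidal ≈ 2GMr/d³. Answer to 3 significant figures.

Δg = 2GMr/d³
   = 2 × (6.674 × 10⁻¹¹) × (5.71 × 10²⁵) × (1.58 × 10⁶) / (9.85 × 10⁸)³
   = 1.26 × 10⁻⁵ m/s²

1.26 × 10⁻⁵ m/s²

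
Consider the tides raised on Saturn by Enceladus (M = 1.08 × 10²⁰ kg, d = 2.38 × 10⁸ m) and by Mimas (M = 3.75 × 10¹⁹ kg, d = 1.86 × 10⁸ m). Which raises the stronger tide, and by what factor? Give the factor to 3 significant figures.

Enceladus, by a factor of ≈ 1.37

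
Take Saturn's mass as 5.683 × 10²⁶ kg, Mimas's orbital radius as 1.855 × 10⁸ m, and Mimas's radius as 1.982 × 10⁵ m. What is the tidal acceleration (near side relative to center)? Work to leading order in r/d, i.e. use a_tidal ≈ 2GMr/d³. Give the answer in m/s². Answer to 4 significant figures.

a_tidal = 2GMr/d³
        = 2 × (6.674 × 10⁻¹¹) × (5.683 × 10²⁶) × (1.982 × 10⁵) / (1.855 × 10⁸)³
        = 2.355 × 10⁻³ m/s²

2.355 × 10⁻³ m/s²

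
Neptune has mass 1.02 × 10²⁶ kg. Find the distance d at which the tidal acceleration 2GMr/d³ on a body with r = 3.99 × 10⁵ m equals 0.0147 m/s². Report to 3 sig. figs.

2GMr/d³ = a_tidal  ⇒  d = (2GMr / a_tidal)^(1/3)
d = (2 × 6.674×10⁻¹¹ × (1.02 × 10²⁶) × (3.99 × 10⁵) / (0.0147))^(1/3)
  = 7.18 × 10⁷ m

7.18 × 10⁷ m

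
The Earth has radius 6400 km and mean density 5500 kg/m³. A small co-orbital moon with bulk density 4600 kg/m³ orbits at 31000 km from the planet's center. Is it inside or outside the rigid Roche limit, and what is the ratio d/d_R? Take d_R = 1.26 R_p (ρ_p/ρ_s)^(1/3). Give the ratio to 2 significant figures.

d_R = 1.26 × (6400 km) × (5500/4600)^(1/3) = 8559 km
d/d_R = (31000) / (8559) = 3.6
Since d/d_R > 1, the body is outside the Roche limit.

outside; d/d_R ≈ 3.6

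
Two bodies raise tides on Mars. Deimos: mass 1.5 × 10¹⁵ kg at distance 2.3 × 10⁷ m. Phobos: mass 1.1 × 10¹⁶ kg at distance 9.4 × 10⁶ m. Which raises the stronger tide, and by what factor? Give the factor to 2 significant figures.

Tidal acceleration ∝ M/d³, so compare M/d³ for each.
Deimos: (1.5 × 10¹⁵) / (2.3 × 10⁷)³ = 1.233 × 10⁻⁷
Phobos: (1.1 × 10¹⁶) / (9.4 × 10⁶)³ = 1.324 × 10⁻⁵
Ratio (larger/smaller) = 110

Phobos, by a factor of ≈ 110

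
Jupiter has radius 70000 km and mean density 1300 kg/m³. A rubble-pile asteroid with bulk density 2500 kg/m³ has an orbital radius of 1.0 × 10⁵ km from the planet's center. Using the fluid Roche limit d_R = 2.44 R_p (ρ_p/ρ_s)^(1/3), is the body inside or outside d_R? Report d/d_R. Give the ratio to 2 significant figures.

inside; d/d_R ≈ 0.73

d_R = 2.44 × (70000 km) × (1300/2500)^(1/3) = 1.373 × 10⁵ km
d/d_R = (1.0 × 10⁵) / (1.373 × 10⁵) = 0.73
Since d/d_R < 1, the body is inside the Roche limit.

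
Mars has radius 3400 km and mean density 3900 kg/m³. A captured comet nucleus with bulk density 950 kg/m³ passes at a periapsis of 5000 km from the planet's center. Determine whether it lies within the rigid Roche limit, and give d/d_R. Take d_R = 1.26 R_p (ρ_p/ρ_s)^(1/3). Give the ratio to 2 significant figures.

d_R = 1.26 × (3400 km) × (3900/950)^(1/3) = 6860 km
d/d_R = (5000) / (6860) = 0.73
Since d/d_R < 1, the body is inside the Roche limit.

inside; d/d_R ≈ 0.73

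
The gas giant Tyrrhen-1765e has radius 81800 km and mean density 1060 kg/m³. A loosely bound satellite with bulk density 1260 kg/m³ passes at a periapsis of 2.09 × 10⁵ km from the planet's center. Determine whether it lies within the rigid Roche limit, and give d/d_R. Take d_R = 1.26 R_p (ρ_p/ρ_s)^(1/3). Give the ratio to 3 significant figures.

d_R = 1.26 × (81800 km) × (1060/1260)^(1/3) = 97300 km
d/d_R = (2.09 × 10⁵) / (97300) = 2.15
Since d/d_R > 1, the body is outside the Roche limit.

outside; d/d_R ≈ 2.15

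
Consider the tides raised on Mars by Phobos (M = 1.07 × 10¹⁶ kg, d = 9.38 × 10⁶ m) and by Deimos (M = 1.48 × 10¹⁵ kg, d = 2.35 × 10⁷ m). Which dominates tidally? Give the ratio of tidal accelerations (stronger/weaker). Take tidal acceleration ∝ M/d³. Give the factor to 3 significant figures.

Tidal acceleration ∝ M/d³, so compare M/d³ for each.
Phobos: (1.07 × 10¹⁶) / (9.38 × 10⁶)³ = 1.297 × 10⁻⁵
Deimos: (1.48 × 10¹⁵) / (2.35 × 10⁷)³ = 1.140 × 10⁻⁷
Ratio (larger/smaller) = 114

Phobos, by a factor of ≈ 114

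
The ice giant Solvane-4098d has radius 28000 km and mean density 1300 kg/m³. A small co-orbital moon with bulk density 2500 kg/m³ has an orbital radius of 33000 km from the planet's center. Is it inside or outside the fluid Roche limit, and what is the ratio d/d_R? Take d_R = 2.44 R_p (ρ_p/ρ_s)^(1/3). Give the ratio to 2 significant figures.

d_R = 2.44 × (28000 km) × (1300/2500)^(1/3) = 54940 km
d/d_R = (33000) / (54940) = 0.60
Since d/d_R < 1, the body is inside the Roche limit.

inside; d/d_R ≈ 0.60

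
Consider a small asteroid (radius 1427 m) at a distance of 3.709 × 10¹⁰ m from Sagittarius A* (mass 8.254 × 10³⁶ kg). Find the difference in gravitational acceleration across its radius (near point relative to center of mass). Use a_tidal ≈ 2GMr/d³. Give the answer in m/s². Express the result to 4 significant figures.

3.081 × 10⁻² m/s²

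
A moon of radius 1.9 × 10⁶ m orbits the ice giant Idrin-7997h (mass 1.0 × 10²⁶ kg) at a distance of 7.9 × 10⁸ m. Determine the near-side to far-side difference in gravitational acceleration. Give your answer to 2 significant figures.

Δg = 4GMr/d³
   = 4 × (6.674 × 10⁻¹¹) × (1.0 × 10²⁶) × (1.9 × 10⁶) / (7.9 × 10⁸)³
   = 1.0 × 10⁻⁴ m/s²

1.0 × 10⁻⁴ m/s²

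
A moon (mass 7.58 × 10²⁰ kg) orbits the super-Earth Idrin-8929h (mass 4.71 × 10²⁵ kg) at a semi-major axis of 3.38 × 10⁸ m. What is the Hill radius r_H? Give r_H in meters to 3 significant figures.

r_H ≈ a (m/3M)^(1/3)
    = (3.38 × 10⁸) × (7.58 × 10²⁰ / (3 × 4.71 × 10²⁵))^(1/3)
    = 5.92 × 10⁶ m

5.92 × 10⁶ m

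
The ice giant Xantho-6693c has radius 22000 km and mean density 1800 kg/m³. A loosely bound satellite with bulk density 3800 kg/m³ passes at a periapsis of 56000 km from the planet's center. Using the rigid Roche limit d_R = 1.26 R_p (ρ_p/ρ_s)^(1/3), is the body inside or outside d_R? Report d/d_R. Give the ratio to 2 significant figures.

d_R = 1.26 × (22000 km) × (1800/3800)^(1/3) = 21610 km
d/d_R = (56000) / (21610) = 2.6
Since d/d_R > 1, the body is outside the Roche limit.

outside; d/d_R ≈ 2.6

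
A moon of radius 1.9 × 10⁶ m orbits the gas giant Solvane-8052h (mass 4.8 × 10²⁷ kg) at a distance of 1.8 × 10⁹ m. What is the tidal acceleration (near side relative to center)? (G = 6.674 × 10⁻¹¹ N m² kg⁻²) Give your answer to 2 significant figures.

2.1 × 10⁻⁴ m/s²

Δg = 2GMr/d³
   = 2 × (6.674 × 10⁻¹¹) × (4.8 × 10²⁷) × (1.9 × 10⁶) / (1.8 × 10⁹)³
   = 2.1 × 10⁻⁴ m/s²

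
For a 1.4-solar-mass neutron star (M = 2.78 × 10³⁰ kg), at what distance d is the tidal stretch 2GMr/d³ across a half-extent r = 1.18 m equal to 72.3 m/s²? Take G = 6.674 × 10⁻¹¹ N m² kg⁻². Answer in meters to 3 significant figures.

2GMr/d³ = a_tidal  ⇒  d = (2GMr / a_tidal)^(1/3)
d = (2 × 6.674×10⁻¹¹ × (2.78 × 10³⁰) × (1.18) / (72.3))^(1/3)
  = 1.82 × 10⁶ m

1.82 × 10⁶ m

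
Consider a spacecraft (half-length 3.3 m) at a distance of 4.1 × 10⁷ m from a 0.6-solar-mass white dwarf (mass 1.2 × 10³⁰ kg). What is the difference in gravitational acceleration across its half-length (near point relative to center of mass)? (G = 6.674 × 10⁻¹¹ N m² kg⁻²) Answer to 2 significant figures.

7.7 × 10⁻³ m/s²

The tidal stretch is the gradient of GM/d² times the body's extent r, hence the 1/d³ dependence.
Δg = 2GMr/d³
   = 2 × (6.674 × 10⁻¹¹) × (1.2 × 10³⁰) × (3.3) / (4.1 × 10⁷)³
   = 7.7 × 10⁻³ m/s²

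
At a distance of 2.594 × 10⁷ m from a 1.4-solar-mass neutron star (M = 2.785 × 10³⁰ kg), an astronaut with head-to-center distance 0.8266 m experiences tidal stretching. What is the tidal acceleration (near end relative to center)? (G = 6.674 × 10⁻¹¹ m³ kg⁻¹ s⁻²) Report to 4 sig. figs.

1.760 × 10⁻² m/s²

Δg = 2GMr/d³
   = 2 × (6.674 × 10⁻¹¹) × (2.785 × 10³⁰) × (0.8266) / (2.594 × 10⁷)³
   = 1.760 × 10⁻² m/s²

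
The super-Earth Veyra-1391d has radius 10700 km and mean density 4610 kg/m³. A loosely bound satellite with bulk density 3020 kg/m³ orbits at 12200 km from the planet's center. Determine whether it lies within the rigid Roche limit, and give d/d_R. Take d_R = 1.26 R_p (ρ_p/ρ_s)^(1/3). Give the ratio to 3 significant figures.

inside; d/d_R ≈ 0.786

d_R = 1.26 × (10700 km) × (4610/3020)^(1/3) = 15520 km
d/d_R = (12200) / (15520) = 0.786
Since d/d_R < 1, the body is inside the Roche limit.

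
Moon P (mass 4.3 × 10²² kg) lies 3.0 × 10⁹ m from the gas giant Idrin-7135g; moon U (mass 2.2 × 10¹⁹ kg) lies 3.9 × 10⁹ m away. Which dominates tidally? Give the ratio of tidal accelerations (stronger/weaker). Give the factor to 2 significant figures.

Compare M/d³ for the two perturbers:
Moon P: (4.3 × 10²²) / (3.0 × 10⁹)³ = 1.593 × 10⁻⁶
Moon U: (2.2 × 10¹⁹) / (3.9 × 10⁹)³ = 3.709 × 10⁻¹⁰
Ratio (larger/smaller) = 4300

Moon P, by a factor of ≈ 4300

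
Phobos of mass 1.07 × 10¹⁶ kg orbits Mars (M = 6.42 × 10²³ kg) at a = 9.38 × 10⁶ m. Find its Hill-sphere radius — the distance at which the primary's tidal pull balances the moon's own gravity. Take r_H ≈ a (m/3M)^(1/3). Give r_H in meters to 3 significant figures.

1.66 × 10⁴ m

r_H ≈ a (m/3M)^(1/3)
    = (9.38 × 10⁶) × (1.07 × 10¹⁶ / (3 × 6.42 × 10²³))^(1/3)
    = 1.66 × 10⁴ m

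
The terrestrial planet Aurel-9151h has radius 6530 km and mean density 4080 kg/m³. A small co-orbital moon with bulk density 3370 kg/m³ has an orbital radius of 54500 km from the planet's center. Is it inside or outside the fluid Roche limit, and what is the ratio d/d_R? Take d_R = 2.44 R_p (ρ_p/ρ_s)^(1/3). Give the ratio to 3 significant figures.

d_R = 2.44 × (6530 km) × (4080/3370)^(1/3) = 16980 km
d/d_R = (54500) / (16980) = 3.21
Since d/d_R > 1, the body is outside the Roche limit.

outside; d/d_R ≈ 3.21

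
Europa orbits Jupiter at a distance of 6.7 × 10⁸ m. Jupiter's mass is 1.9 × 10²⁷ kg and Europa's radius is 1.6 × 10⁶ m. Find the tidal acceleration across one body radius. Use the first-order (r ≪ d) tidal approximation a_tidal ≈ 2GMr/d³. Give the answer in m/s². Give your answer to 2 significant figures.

1.3 × 10⁻³ m/s²

Differencing GM/(d−r)² and GM/d² to first order in r/d gives 2GMr/d³.
a_tidal = 2GMr/d³
        = 2 × (6.674 × 10⁻¹¹) × (1.9 × 10²⁷) × (1.6 × 10⁶) / (6.7 × 10⁸)³
        = 1.3 × 10⁻³ m/s²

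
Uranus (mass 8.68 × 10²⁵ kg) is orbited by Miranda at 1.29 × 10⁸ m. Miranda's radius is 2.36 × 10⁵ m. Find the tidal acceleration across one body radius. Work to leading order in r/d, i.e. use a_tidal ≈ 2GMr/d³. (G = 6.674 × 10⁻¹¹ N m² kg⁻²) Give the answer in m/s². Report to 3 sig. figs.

Δg = 2GMr/d³
   = 2 × (6.674 × 10⁻¹¹) × (8.68 × 10²⁵) × (2.36 × 10⁵) / (1.29 × 10⁸)³
   = 1.27 × 10⁻³ m/s²

1.27 × 10⁻³ m/s²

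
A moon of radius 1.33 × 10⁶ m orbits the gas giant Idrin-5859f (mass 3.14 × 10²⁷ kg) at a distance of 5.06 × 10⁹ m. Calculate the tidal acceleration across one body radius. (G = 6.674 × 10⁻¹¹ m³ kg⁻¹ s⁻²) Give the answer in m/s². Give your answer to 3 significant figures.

Δa = 2GMr/d³
   = 2 × (6.674 × 10⁻¹¹) × (3.14 × 10²⁷) × (1.33 × 10⁶) / (5.06 × 10⁹)³
   = 4.30 × 10⁻⁶ m/s²

4.30 × 10⁻⁶ m/s²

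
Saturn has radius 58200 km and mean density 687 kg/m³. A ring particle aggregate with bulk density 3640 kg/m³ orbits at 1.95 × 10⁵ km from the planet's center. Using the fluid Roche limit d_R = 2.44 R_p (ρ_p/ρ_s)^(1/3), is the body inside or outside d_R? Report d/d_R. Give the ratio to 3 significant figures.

outside; d/d_R ≈ 2.39

d_R = 2.44 × (58200 km) × (687/3640)^(1/3) = 81460 km
d/d_R = (1.95 × 10⁵) / (81460) = 2.39
Since d/d_R > 1, the body is outside the Roche limit.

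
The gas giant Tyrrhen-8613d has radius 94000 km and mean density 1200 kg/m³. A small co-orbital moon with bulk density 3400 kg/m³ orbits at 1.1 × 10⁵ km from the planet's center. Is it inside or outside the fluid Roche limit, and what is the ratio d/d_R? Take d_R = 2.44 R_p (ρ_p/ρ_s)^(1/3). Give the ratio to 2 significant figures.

inside; d/d_R ≈ 0.68

d_R = 2.44 × (94000 km) × (1200/3400)^(1/3) = 1.621 × 10⁵ km
d/d_R = (1.1 × 10⁵) / (1.621 × 10⁵) = 0.68
Since d/d_R < 1, the body is inside the Roche limit.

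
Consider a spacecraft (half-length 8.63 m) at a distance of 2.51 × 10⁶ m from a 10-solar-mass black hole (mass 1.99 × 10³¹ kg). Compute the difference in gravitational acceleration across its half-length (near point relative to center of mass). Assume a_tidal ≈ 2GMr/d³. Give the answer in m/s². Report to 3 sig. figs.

1.45 × 10³ m/s²

Δa = 2GMr/d³
   = 2 × (6.674 × 10⁻¹¹) × (1.99 × 10³¹) × (8.63) / (2.51 × 10⁶)³
   = 1.45 × 10³ m/s²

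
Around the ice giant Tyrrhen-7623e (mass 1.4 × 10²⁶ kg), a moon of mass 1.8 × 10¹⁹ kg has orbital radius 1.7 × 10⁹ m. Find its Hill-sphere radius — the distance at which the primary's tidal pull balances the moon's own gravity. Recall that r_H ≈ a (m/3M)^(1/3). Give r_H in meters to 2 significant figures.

r_H ≈ a (m/3M)^(1/3)
    = (1.7 × 10⁹) × (1.8 × 10¹⁹ / (3 × 1.4 × 10²⁶))^(1/3)
    = 5.9 × 10⁶ m

5.9 × 10⁶ m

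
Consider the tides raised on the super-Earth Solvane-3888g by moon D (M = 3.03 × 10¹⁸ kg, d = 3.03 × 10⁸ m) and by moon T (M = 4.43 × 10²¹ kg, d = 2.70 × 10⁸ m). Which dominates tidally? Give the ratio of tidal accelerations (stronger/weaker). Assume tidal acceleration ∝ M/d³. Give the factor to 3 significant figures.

The tide-raising term goes as M/d³ (the gradient of a 1/d² field).
Moon D: (3.03 × 10¹⁸) / (3.03 × 10⁸)³ = 1.089 × 10⁻⁷
Moon T: (4.43 × 10²¹) / (2.70 × 10⁸)³ = 2.251 × 10⁻⁴
Ratio (larger/smaller) = 2070

Moon T, by a factor of ≈ 2070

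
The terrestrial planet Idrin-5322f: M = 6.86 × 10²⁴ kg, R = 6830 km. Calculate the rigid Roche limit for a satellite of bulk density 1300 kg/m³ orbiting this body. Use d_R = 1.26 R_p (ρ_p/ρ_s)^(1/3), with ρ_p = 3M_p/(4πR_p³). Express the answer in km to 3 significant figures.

13600 km

ρ_p = 3M_p/(4πR_p³) = 3 × (6.86 × 10²⁴) / (4π × (6.83 × 10⁶ m)³) = 5140 kg/m³
d_R = 1.26 × 6830 km × (5140/1300)^(1/3)
    = 13600 km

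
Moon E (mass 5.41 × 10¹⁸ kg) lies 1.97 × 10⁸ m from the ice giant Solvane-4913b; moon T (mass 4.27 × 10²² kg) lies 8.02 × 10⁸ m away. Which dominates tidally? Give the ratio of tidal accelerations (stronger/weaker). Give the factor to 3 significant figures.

Moon T, by a factor of ≈ 117

The tide-raising term goes as M/d³ (the gradient of a 1/d² field).
Moon E: (5.41 × 10¹⁸) / (1.97 × 10⁸)³ = 7.076 × 10⁻⁷
Moon T: (4.27 × 10²²) / (8.02 × 10⁸)³ = 8.278 × 10⁻⁵
Ratio (larger/smaller) = 117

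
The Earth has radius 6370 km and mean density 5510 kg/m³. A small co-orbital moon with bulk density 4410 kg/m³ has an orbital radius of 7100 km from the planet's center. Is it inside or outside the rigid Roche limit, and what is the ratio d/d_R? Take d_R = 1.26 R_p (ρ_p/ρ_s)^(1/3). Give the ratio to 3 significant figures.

inside; d/d_R ≈ 0.821

d_R = 1.26 × (6370 km) × (5510/4410)^(1/3) = 8645 km
d/d_R = (7100) / (8645) = 0.821
Since d/d_R < 1, the body is inside the Roche limit.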